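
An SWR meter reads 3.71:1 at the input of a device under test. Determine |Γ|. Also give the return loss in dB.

|Γ| ≈ 0.575; return loss ≈ 4.8 dB

|Γ| = (S − 1)/(S + 1) = (3.71 − 1)/(3.71 + 1) = 2.71/4.71
RL = −20·log₁₀|Γ| = −20·log₁₀(0.575)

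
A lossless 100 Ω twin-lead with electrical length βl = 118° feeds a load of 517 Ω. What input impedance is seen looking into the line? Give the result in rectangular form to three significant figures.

tan(βl) = tan(118°) = -1.88
Z_in = Z_0·(Z_L + jZ_0·tanβl)/(Z_0 + jZ_L·tanβl)
     = 100·(517 − j188)/(100 − j972)

Z_in ≈ 24.6 + j50.6 Ω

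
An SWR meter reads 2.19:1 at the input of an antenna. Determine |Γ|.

|Γ| ≈ 0.373

|Γ| = (S − 1)/(S + 1) = (2.19 − 1)/(2.19 + 1) = 1.19/3.19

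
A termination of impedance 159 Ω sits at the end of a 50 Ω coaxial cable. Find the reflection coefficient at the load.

Γ = 0.522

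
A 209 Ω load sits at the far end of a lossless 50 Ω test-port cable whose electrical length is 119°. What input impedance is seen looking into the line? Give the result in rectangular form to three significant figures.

tan(βl) = tan(119°) = -1.8
Z_in = Z_0·(Z_L + jZ_0·tanβl)/(Z_0 + jZ_L·tanβl)
     = 50·(209 − j90.2)/(50 − j377)

Z_in ≈ 15.4 + j25.7 Ω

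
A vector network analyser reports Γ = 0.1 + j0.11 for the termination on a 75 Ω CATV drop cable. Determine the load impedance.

Z_L ≈ 89.2 + j20.1 Ω

Z_L = Z_0·(1 + Γ)/(1 − Γ) = 75·(1.1 + j0.11)/(0.9 − j0.11)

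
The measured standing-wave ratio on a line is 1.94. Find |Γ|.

|Γ| ≈ 0.32

|Γ| = (S − 1)/(S + 1) = (1.94 − 1)/(1.94 + 1) = 0.94/2.94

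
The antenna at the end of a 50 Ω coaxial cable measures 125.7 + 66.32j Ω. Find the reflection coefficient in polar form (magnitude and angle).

Γ = (Z_L − Z_0)/(Z_L + Z_0) = (75.7 + j66.32)/(175.7 + j66.32)
|Γ| = 101/188 = 0.536

Γ ≈ 0.536 ∠ 20.5°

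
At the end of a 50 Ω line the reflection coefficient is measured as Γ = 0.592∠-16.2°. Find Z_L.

Z_L ≈ 152 − j77.4 Ω

Z_L = Z_0·(1 + Γ)/(1 − Γ) = 50·(1.57 − j0.165)/(0.432 + j0.165)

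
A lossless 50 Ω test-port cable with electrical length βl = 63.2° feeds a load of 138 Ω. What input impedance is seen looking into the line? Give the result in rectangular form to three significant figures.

Z_in ≈ 22 − j21.2 Ω

tan(βl) = tan(63.2°) = 1.98
Z_in = Z_0·(Z_L + jZ_0·tanβl)/(Z_0 + jZ_L·tanβl)
     = 50·(138 + j99)/(50 + j273)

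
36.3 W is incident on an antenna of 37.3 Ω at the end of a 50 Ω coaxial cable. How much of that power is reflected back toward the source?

P_reflected ≈ 0.768 W

Γ = (37.3 − 50)/(37.3 + 50) = -0.145
|Γ|² = 0.0212
P_refl = |Γ|²·P_inc = 0.768 W, P_del = (1 − |Γ|²)·P_inc = 35.5 W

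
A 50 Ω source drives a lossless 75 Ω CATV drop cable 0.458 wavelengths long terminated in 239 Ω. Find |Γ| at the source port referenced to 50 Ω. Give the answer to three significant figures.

βl = 2π × 0.458 = 165°
tan(βl) = -0.27
Z_in = Z_0·(Z_L + jZ_0·tanβl)/(Z_0 + jZ_L·tanβl) = 147 + j107 Ω
Γ_s = (Z_in − Z_s)/(Z_in + Z_s) = (97.3 + j107)/(197 + j107), |Γ_s| = 0.643

|Γ| ≈ 0.643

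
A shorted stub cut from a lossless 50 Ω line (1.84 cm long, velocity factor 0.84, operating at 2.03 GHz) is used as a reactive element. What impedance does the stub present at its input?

Z_in ≈ +j67.2 Ω

λ = v/f = 0.84·c / 2.03 GHz = 0.124 m
βl = 2π·l/λ = 2π × 0.148 = 53.4°
tan(βl) = 1.34
For a shorted stub, Z_in = jZ_0·tan(βl)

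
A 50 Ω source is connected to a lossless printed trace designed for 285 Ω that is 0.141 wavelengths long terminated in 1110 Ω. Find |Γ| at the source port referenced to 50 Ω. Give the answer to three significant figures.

βl = 2π × 0.141 = 50.8°
tan(βl) = 1.22
Z_in = Z_0·(Z_L + jZ_0·tanβl)/(Z_0 + jZ_L·tanβl) = 117 − j208 Ω
Γ_s = (Z_in − Z_s)/(Z_in + Z_s) = (66.9 − j208)/(167 − j208), |Γ_s| = 0.82

|Γ| ≈ 0.82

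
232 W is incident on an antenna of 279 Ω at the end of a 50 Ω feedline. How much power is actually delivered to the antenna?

Γ = (279 − 50)/(279 + 50) = 0.696
|Γ|² = 0.484
P_refl = |Γ|²·P_inc = 112 W, P_del = (1 − |Γ|²)·P_inc = 120 W

P_delivered ≈ 120 W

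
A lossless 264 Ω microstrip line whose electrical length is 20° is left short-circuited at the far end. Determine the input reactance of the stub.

X_in ≈ 96.1 Ω (inductive)

tan(βl) = 0.364
For a short-circuited stub, Z_in = jZ_0·tan(βl)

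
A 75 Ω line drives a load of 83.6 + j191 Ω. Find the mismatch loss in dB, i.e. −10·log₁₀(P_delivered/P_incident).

Γ = (8.6 + j191)/(158.6 + j191), |Γ| = 0.77
|Γ|² = 0.593, so P_del/P_inc = 1 − |Γ|² = 0.407
ML = −10·log₁₀(1 − |Γ|²)

mismatch loss ≈ 3.9 dB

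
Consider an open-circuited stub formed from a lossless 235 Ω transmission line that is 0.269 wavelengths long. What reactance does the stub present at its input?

βl = 2π × 0.269 = 96.8°
tan(βl) = -8.34
For an open-circuited stub, Z_in = −jZ_0·cot(βl) = −jZ_0/tan(βl)

X_in ≈ 28.2 Ω (inductive)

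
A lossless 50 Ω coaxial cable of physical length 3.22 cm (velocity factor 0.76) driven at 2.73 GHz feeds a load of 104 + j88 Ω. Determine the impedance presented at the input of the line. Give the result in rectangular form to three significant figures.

Z_in ≈ 18.8 + j30.9 Ω

λ = v/f = 0.76·c / 2.73 GHz = 0.0835 m
βl = 2π·l/λ = 2π × 0.386 = 139°
tan(βl) = tan(139°) = -0.875
Z_in = Z_0·(Z_L + jZ_0·tanβl)/(Z_0 + jZ_L·tanβl)
     = 50·(104 + j44.2)/(127 − j91)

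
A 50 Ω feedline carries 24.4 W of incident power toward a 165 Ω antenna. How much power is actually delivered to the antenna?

P_delivered ≈ 17.4 W

Γ = (165 − 50)/(165 + 50) = 0.535
|Γ|² = 0.286
P_refl = |Γ|²·P_inc = 6.98 W, P_del = (1 − |Γ|²)·P_inc = 17.4 W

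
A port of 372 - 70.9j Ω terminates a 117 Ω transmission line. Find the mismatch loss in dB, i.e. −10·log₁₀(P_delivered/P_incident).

Γ = (255 − j70.9)/(489 − j70.9), |Γ| = 0.536
|Γ|² = 0.287, so P_del/P_inc = 1 − |Γ|² = 0.713
ML = −10·log₁₀(1 − |Γ|²)

mismatch loss ≈ 1.47 dB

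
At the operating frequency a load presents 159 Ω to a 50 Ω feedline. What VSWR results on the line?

Γ = (159 − 50)/(159 + 50) = 0.522
VSWR = (1 + 0.522)/(1 − 0.522)

VSWR ≈ 3.18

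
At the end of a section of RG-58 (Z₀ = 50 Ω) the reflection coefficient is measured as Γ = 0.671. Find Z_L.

Z_L = Z_0·(1 + Γ)/(1 − Γ) = 50·(1.67)/(0.329)

Z_L ≈ 254 Ω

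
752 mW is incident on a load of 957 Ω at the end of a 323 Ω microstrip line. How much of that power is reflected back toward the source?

P_reflected ≈ 184 mW

Γ = (957 − 323)/(957 + 323) = 0.495
|Γ|² = 0.245
P_refl = |Γ|²·P_inc = 184 mW, P_del = (1 − |Γ|²)·P_inc = 568 mW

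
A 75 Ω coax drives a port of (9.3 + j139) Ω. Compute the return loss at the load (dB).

Γ = (-65.7 + j139)/(84.3 + j139), |Γ| = 0.946
RL = −20·log₁₀|Γ| = −20·log₁₀(0.946)

RL ≈ 0.485 dB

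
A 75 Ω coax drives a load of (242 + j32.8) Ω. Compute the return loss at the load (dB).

Γ = (167 + j32.8)/(317 + j32.8), |Γ| = 0.534
RL = −20·log₁₀|Γ| = −20·log₁₀(0.534)

RL ≈ 5.45 dB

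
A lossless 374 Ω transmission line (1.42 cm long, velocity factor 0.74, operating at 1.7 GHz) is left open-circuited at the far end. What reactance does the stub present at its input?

X_in ≈ -459 Ω (capacitive)

λ = v/f = 0.74·c / 1.7 GHz = 0.131 m
βl = 2π·l/λ = 2π × 0.109 = 39.1°
tan(βl) = 0.814
For an open-circuited stub, Z_in = −jZ_0·cot(βl) = −jZ_0/tan(βl)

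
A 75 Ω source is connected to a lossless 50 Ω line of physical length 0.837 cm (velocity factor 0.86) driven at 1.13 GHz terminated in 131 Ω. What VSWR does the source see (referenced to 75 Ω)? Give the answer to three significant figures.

VSWR ≈ 1.89

λ = v/f = 0.86·c / 1.13 GHz = 0.228 m
βl = 2π·l/λ = 2π × 0.0367 = 13.2°
tan(βl) = 0.234
Z_in = Z_0·(Z_L + jZ_0·tanβl)/(Z_0 + jZ_L·tanβl) = 100 − j49.9 Ω
Γ_s = (Z_in − Z_s)/(Z_in + Z_s) = (25.3 − j49.9)/(175 − j49.9), |Γ_s| = 0.307
VSWR = (1 + |Γ_s|)/(1 − |Γ_s|)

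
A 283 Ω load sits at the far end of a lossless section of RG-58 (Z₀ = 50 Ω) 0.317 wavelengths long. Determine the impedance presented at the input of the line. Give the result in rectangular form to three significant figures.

Z_in ≈ 10.5 + j21.6 Ω

βl = 2π × 0.317 = 114°
tan(βl) = tan(114°) = -2.23
Z_in = Z_0·(Z_L + jZ_0·tanβl)/(Z_0 + jZ_L·tanβl)
     = 50·(283 − j112)/(50 − j632)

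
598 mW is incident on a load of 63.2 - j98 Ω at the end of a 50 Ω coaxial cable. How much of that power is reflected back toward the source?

|Γ| = |(13.2 − j98)/(113.2 − j98)| = 0.66
|Γ|² = 0.436
P_refl = |Γ|²·P_inc = 261 mW, P_del = (1 − |Γ|²)·P_inc = 337 mW

P_reflected ≈ 261 mW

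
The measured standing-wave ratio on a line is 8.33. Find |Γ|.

|Γ| = (S − 1)/(S + 1) = (8.33 − 1)/(8.33 + 1) = 7.33/9.33

|Γ| ≈ 0.786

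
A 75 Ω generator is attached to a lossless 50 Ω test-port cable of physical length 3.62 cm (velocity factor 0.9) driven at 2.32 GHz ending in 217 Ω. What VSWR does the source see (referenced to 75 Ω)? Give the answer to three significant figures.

VSWR ≈ 6.02

λ = v/f = 0.9·c / 2.32 GHz = 0.116 m
βl = 2π·l/λ = 2π × 0.311 = 112°
tan(βl) = -2.48
Z_in = Z_0·(Z_L + jZ_0·tanβl)/(Z_0 + jZ_L·tanβl) = 13.3 + j18.9 Ω
Γ_s = (Z_in − Z_s)/(Z_in + Z_s) = (-61.7 + j18.9)/(88.3 + j18.9), |Γ_s| = 0.715
VSWR = (1 + |Γ_s|)/(1 − |Γ_s|)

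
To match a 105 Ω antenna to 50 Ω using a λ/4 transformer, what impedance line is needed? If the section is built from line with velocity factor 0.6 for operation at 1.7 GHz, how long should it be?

Z_qwt = √(Z_0·R_L) = √(50 × 105) = √5250
λ = 0.6·c/f = 0.106 m, so l = λ/4 = 0.0265 m

Z_qwt ≈ 72.5 Ω; length ≈ 2.65 cm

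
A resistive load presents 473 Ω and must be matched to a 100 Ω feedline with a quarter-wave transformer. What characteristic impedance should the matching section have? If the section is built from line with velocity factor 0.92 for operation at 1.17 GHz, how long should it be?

Z_qwt ≈ 217 Ω; length ≈ 5.9 cm

Z_qwt = √(Z_0·R_L) = √(100 × 473) = √47300
λ = 0.92·c/f = 0.236 m, so l = λ/4 = 0.059 m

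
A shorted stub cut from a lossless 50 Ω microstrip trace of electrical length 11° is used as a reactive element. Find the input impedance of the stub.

Z_in ≈ +j9.72 Ω

tan(βl) = 0.194
For a shorted stub, Z_in = jZ_0·tan(βl)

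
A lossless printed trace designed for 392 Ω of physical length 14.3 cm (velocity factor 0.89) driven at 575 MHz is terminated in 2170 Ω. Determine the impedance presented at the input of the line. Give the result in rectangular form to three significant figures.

Z_in ≈ 80.7 + j144 Ω

λ = v/f = 0.89·c / 575 MHz = 0.464 m
βl = 2π·l/λ = 2π × 0.308 = 111°
tan(βl) = tan(111°) = -2.62
Z_in = Z_0·(Z_L + jZ_0·tanβl)/(Z_0 + jZ_L·tanβl)
     = 392·(2170 − j1030)/(392 − j5690)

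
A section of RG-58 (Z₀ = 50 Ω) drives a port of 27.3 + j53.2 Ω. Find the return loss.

Γ = (-22.7 + j53.2)/(77.3 + j53.2), |Γ| = 0.616
RL = −20·log₁₀|Γ| = −20·log₁₀(0.616)

RL ≈ 4.2 dB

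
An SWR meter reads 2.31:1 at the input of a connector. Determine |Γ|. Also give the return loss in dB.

|Γ| ≈ 0.396; return loss ≈ 8.05 dB

|Γ| = (S − 1)/(S + 1) = (2.31 − 1)/(2.31 + 1) = 1.31/3.31
RL = −20·log₁₀|Γ| = −20·log₁₀(0.396)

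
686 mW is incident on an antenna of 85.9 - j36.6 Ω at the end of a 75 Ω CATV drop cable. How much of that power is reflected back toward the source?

P_reflected ≈ 36.7 mW

|Γ| = |(10.9 − j36.6)/(160.9 − j36.6)| = 0.231
|Γ|² = 0.0536
P_refl = |Γ|²·P_inc = 36.7 mW, P_del = (1 − |Γ|²)·P_inc = 649 mW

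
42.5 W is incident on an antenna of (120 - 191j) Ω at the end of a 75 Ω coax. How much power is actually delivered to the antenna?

|Γ| = |(45 − j191)/(195 − j191)| = 0.719
|Γ|² = 0.517
P_refl = |Γ|²·P_inc = 22 W, P_del = (1 − |Γ|²)·P_inc = 20.5 W

P_delivered ≈ 20.5 W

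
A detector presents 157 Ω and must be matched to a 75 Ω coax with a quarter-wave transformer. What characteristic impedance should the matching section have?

Z_qwt = √(Z_0·R_L) = √(75 × 157) = √11780

Z_qwt ≈ 109 Ω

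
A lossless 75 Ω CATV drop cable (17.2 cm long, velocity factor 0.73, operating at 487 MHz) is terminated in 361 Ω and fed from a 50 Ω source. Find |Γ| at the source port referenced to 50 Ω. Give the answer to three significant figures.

λ = v/f = 0.73·c / 487 MHz = 0.45 m
βl = 2π·l/λ = 2π × 0.382 = 138°
tan(βl) = -0.91
Z_in = Z_0·(Z_L + jZ_0·tanβl)/(Z_0 + jZ_L·tanβl) = 32.7 + j74.9 Ω
Γ_s = (Z_in − Z_s)/(Z_in + Z_s) = (-17.3 + j74.9)/(82.7 + j74.9), |Γ_s| = 0.689

|Γ| ≈ 0.689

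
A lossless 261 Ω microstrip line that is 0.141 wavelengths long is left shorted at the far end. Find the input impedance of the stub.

Z_in ≈ +j320 Ω

βl = 2π × 0.141 = 50.8°
tan(βl) = 1.22
For a shorted stub, Z_in = jZ_0·tan(βl)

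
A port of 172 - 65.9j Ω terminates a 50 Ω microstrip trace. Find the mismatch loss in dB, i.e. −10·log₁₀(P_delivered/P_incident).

Γ = (122 − j65.9)/(222 − j65.9), |Γ| = 0.599
|Γ|² = 0.359, so P_del/P_inc = 1 − |Γ|² = 0.641
ML = −10·log₁₀(1 − |Γ|²)

mismatch loss ≈ 1.93 dB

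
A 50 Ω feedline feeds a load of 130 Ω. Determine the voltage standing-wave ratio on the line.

For a purely resistive load, VSWR = R_L/Z_0 or Z_0/R_L (whichever > 1) = 130/50

VSWR ≈ 2.6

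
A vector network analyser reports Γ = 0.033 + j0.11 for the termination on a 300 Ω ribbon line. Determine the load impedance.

Z_L ≈ 313 + j69.7 Ω

Z_L = Z_0·(1 + Γ)/(1 − Γ) = 300·(1.03 + j0.11)/(0.967 − j0.11)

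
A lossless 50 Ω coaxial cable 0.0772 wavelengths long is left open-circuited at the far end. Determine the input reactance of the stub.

X_in ≈ -94.9 Ω (capacitive)

βl = 2π × 0.0772 = 27.8°
tan(βl) = 0.527
For an open-circuited stub, Z_in = −jZ_0·cot(βl) = −jZ_0/tan(βl)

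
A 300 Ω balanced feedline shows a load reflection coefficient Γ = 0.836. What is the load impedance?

Z_L = Z_0·(1 + Γ)/(1 − Γ) = 300·(1.84)/(0.164)

Z_L ≈ 3360 Ω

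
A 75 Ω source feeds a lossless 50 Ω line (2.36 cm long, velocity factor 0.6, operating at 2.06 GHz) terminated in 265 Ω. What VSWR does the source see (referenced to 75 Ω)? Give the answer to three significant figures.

VSWR ≈ 7.88

λ = v/f = 0.6·c / 2.06 GHz = 0.0874 m
βl = 2π·l/λ = 2π × 0.27 = 97.2°
tan(βl) = -7.88
Z_in = Z_0·(Z_L + jZ_0·tanβl)/(Z_0 + jZ_L·tanβl) = 9.58 + j6.12 Ω
Γ_s = (Z_in − Z_s)/(Z_in + Z_s) = (-65.4 + j6.12)/(84.6 + j6.12), |Γ_s| = 0.775
VSWR = (1 + |Γ_s|)/(1 − |Γ_s|)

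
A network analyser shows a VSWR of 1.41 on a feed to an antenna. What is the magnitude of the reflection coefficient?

|Γ| ≈ 0.17

|Γ| = (S − 1)/(S + 1) = (1.41 − 1)/(1.41 + 1) = 0.41/2.41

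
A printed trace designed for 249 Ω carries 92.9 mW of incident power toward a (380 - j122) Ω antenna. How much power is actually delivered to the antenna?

|Γ| = |(131 − j122)/(629 − j122)| = 0.279
|Γ|² = 0.0781
P_refl = |Γ|²·P_inc = 7.25 mW, P_del = (1 − |Γ|²)·P_inc = 85.6 mW

P_delivered ≈ 85.6 mW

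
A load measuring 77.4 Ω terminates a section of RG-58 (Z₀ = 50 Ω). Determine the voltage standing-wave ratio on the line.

Γ = (77.4 − 50)/(77.4 + 50) = 0.215
VSWR = (1 + 0.215)/(1 − 0.215)

VSWR ≈ 1.55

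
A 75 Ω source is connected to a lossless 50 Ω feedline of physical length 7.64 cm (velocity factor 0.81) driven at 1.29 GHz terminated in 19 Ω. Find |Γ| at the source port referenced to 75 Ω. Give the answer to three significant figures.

λ = v/f = 0.81·c / 1.29 GHz = 0.188 m
βl = 2π·l/λ = 2π × 0.406 = 146°
tan(βl) = -0.674
Z_in = Z_0·(Z_L + jZ_0·tanβl)/(Z_0 + jZ_L·tanβl) = 25.9 − j27.1 Ω
Γ_s = (Z_in − Z_s)/(Z_in + Z_s) = (-49.1 − j27.1)/(101 − j27.1), |Γ_s| = 0.536

|Γ| ≈ 0.536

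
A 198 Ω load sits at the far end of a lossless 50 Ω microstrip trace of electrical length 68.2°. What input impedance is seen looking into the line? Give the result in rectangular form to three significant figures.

tan(βl) = tan(68.2°) = 2.5
Z_in = Z_0·(Z_L + jZ_0·tanβl)/(Z_0 + jZ_L·tanβl)
     = 50·(198 + j125)/(50 + j495)

Z_in ≈ 14.5 − j18.5 Ω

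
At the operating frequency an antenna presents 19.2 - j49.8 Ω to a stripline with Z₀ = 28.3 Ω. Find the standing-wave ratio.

VSWR ≈ 6.56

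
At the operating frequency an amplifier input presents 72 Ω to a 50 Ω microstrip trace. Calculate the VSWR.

VSWR ≈ 1.44

For a purely resistive load, VSWR = R_L/Z_0 or Z_0/R_L (whichever > 1) = 72/50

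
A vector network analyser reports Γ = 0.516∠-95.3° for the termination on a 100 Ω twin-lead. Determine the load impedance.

Z_L ≈ 53.9 − j75.5 Ω

Z_L = Z_0·(1 + Γ)/(1 − Γ) = 100·(0.952 − j0.514)/(1.05 + j0.514)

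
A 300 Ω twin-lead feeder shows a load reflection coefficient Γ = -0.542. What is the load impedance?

Z_L = Z_0·(1 + Γ)/(1 − Γ) = 300·(0.458)/(1.54)

Z_L ≈ 89.1 Ω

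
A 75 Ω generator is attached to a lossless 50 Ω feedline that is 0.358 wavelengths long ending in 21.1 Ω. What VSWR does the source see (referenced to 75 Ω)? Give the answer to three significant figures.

VSWR ≈ 2.44

βl = 2π × 0.358 = 129°
tan(βl) = -1.24
Z_in = Z_0·(Z_L + jZ_0·tanβl)/(Z_0 + jZ_L·tanβl) = 42 − j40 Ω
Γ_s = (Z_in − Z_s)/(Z_in + Z_s) = (-33 − j40)/(117 − j40), |Γ_s| = 0.419
VSWR = (1 + |Γ_s|)/(1 − |Γ_s|)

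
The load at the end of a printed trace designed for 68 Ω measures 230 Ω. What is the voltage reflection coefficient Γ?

Γ = 0.544

Γ = (Z_L − Z_0)/(Z_L + Z_0) = (230 − 68)/(230 + 68) = 162/298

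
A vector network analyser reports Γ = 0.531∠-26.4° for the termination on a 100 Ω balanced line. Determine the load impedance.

Z_L ≈ 217 − j143 Ω

Z_L = Z_0·(1 + Γ)/(1 − Γ) = 100·(1.48 − j0.236)/(0.524 + j0.236)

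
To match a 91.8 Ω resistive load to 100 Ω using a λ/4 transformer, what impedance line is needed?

Z_qwt = √(Z_0·R_L) = √(100 × 91.8) = √9180

Z_qwt ≈ 95.8 Ω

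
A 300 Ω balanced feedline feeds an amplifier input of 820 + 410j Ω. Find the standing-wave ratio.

Γ = (Z_L − Z_0)/(Z_L + Z_0) = (520 + j410)/(1120 + j410)
|Γ| = 662/1190 = 0.555
VSWR = (1 + |Γ|)/(1 − |Γ|) = 1.56/0.445

VSWR ≈ 3.5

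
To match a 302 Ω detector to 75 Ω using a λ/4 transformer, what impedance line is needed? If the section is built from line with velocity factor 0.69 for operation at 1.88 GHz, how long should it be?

Z_qwt = √(Z_0·R_L) = √(75 × 302) = √22650
λ = 0.69·c/f = 0.11 m, so l = λ/4 = 0.0275 m

Z_qwt ≈ 150 Ω; length ≈ 2.75 cm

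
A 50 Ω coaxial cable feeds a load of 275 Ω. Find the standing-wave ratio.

Γ = (275 − 50)/(275 + 50) = 0.692
VSWR = (1 + 0.692)/(1 − 0.692)

VSWR ≈ 5.5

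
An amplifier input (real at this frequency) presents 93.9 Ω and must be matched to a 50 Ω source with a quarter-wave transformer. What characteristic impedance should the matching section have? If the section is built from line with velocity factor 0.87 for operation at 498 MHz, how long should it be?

Z_qwt = √(Z_0·R_L) = √(50 × 93.9) = √4695
λ = 0.87·c/f = 0.524 m, so l = λ/4 = 0.131 m

Z_qwt ≈ 68.5 Ω; length ≈ 13.1 cm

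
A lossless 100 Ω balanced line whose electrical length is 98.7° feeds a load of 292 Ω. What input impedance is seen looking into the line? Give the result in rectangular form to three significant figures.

tan(βl) = tan(98.7°) = -6.54
Z_in = Z_0·(Z_L + jZ_0·tanβl)/(Z_0 + jZ_L·tanβl)
     = 100·(292 − j654)/(100 − j1910)

Z_in ≈ 35 + j13.5 Ω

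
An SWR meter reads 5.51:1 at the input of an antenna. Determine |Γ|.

|Γ| ≈ 0.693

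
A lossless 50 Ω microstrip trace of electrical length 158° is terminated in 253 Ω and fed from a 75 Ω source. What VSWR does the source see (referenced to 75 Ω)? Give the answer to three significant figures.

tan(βl) = -0.404
Z_in = Z_0·(Z_L + jZ_0·tanβl)/(Z_0 + jZ_L·tanβl) = 56.8 + j96 Ω
Γ_s = (Z_in − Z_s)/(Z_in + Z_s) = (-18.2 + j96)/(132 + j96), |Γ_s| = 0.599
VSWR = (1 + |Γ_s|)/(1 − |Γ_s|)

VSWR ≈ 3.99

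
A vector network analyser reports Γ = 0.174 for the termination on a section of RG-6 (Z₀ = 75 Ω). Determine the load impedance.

Z_L ≈ 107 Ω

Z_L = Z_0·(1 + Γ)/(1 − Γ) = 75·(1.17)/(0.826)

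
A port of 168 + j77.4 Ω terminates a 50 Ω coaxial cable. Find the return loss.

Γ = (118 + j77.4)/(218 + j77.4), |Γ| = 0.61
RL = −20·log₁₀|Γ| = −20·log₁₀(0.61)

RL ≈ 4.29 dB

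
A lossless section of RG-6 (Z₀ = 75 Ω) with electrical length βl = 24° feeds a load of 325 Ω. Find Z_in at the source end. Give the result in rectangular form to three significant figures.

Z_in ≈ 82.5 − j126 Ω

tan(βl) = tan(24°) = 0.445
Z_in = Z_0·(Z_L + jZ_0·tanβl)/(Z_0 + jZ_L·tanβl)
     = 75·(325 + j33.4)/(75 + j145)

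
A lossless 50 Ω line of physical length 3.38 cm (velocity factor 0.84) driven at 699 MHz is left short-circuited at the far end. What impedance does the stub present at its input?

λ = v/f = 0.84·c / 699 MHz = 0.361 m
βl = 2π·l/λ = 2π × 0.0938 = 33.8°
tan(βl) = 0.668
For a short-circuited stub, Z_in = jZ_0·tan(βl)

Z_in ≈ +j33.4 Ω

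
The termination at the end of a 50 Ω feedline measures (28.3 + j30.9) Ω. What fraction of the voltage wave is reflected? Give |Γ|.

Γ = (Z_L − Z_0)/(Z_L + Z_0) = (-21.7 + j30.9)/(78.3 + j30.9)
|Γ| = 37.8/84.2

|Γ| ≈ 0.449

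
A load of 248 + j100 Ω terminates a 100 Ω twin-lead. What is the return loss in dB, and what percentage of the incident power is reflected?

RL ≈ 6.14 dB; 24.3% of incident power reflected

Γ = (148 + j100)/(348 + j100), |Γ| = 0.493
RL = −20·log₁₀(0.493) = 6.14 dB
P_refl/P_inc = |Γ|² = 0.243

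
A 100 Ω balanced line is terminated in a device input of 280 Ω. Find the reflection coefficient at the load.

Γ = 0.474

Γ = (Z_L − Z_0)/(Z_L + Z_0) = (280 − 100)/(280 + 100) = 180/380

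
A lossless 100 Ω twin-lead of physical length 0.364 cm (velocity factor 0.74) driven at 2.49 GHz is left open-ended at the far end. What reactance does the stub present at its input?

λ = v/f = 0.74·c / 2.49 GHz = 0.0892 m
βl = 2π·l/λ = 2π × 0.0408 = 14.7°
tan(βl) = 0.262
For an open-ended stub, Z_in = −jZ_0·cot(βl) = −jZ_0/tan(βl)

X_in ≈ -381 Ω (capacitive)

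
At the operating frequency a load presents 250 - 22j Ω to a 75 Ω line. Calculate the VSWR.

Γ = (Z_L − Z_0)/(Z_L + Z_0) = (175 − j22)/(325 − j22)
|Γ| = 176/326 = 0.541
VSWR = (1 + |Γ|)/(1 − |Γ|) = 1.54/0.459

VSWR ≈ 3.36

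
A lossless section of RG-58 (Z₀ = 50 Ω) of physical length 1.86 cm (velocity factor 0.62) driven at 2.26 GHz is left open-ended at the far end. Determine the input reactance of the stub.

X_in ≈ -7.6 Ω (capacitive)

λ = v/f = 0.62·c / 2.26 GHz = 0.0823 m
βl = 2π·l/λ = 2π × 0.226 = 81.4°
tan(βl) = 6.58
For an open-ended stub, Z_in = −jZ_0·cot(βl) = −jZ_0/tan(βl)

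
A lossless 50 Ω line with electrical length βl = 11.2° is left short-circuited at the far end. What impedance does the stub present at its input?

tan(βl) = 0.198
For a short-circuited stub, Z_in = jZ_0·tan(βl)

Z_in ≈ +j9.9 Ω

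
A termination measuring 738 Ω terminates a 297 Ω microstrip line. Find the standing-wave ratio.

VSWR ≈ 2.48

Γ = (738 − 297)/(738 + 297) = 0.426
VSWR = (1 + 0.426)/(1 − 0.426)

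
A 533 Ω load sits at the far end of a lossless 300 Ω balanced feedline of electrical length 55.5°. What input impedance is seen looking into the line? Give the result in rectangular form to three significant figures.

Z_in ≈ 216 − j123 Ω

tan(βl) = tan(55.5°) = 1.46
Z_in = Z_0·(Z_L + jZ_0·tanβl)/(Z_0 + jZ_L·tanβl)
     = 300·(533 + j437)/(300 + j776)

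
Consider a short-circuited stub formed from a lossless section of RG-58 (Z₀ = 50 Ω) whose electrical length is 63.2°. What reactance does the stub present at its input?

X_in ≈ 99 Ω (inductive)

tan(βl) = 1.98
For a short-circuited stub, Z_in = jZ_0·tan(βl)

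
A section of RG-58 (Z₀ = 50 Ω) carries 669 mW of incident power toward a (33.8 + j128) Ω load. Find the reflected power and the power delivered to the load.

|Γ| = |(-16.2 + j128)/(83.8 + j128)| = 0.843
|Γ|² = 0.711
P_refl = |Γ|²·P_inc = 476 mW, P_del = (1 − |Γ|²)·P_inc = 193 mW

P_reflected ≈ 476 mW; P_delivered ≈ 193 mW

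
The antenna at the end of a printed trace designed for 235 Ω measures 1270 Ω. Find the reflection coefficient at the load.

Γ = (Z_L − Z_0)/(Z_L + Z_0) = (1270 − 235)/(1270 + 235) = 1035/1505

Γ = 0.688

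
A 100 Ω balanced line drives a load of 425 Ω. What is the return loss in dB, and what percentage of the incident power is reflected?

Γ = (425 − 100)/(425 + 100) = 0.619
RL = −20·log₁₀(0.619) = 4.17 dB
P_refl/P_inc = |Γ|² = 0.383

RL ≈ 4.17 dB; 38.3% of incident power reflected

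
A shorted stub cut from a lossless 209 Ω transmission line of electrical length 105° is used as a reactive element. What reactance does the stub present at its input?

tan(βl) = -3.73
For a shorted stub, Z_in = jZ_0·tan(βl)

X_in ≈ -780 Ω (capacitive)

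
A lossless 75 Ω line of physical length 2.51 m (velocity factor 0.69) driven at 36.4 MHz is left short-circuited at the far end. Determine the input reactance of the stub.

λ = v/f = 0.69·c / 36.4 MHz = 5.69 m
βl = 2π·l/λ = 2π × 0.441 = 159°
tan(βl) = -0.386
For a short-circuited stub, Z_in = jZ_0·tan(βl)

X_in ≈ -28.9 Ω (capacitive)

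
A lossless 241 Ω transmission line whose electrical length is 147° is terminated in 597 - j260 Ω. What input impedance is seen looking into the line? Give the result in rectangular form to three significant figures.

tan(βl) = tan(147°) = -0.649
Z_in = Z_0·(Z_L + jZ_0·tanβl)/(Z_0 + jZ_L·tanβl)
     = 241·(597 − j417)/(72.2 − j388)

Z_in ≈ 317 + j312 Ω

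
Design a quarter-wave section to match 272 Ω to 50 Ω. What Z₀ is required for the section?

Z_qwt ≈ 117 Ω

Z_qwt = √(Z_0·R_L) = √(50 × 272) = √13600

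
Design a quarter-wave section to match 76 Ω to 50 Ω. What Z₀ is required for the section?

Z_qwt = √(Z_0·R_L) = √(50 × 76) = √3800

Z_qwt ≈ 61.6 Ω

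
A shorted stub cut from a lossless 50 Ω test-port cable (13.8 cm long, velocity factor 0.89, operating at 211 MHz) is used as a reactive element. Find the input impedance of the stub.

λ = v/f = 0.89·c / 211 MHz = 1.27 m
βl = 2π·l/λ = 2π × 0.109 = 39.3°
tan(βl) = 0.817
For a shorted stub, Z_in = jZ_0·tan(βl)

Z_in ≈ +j40.9 Ω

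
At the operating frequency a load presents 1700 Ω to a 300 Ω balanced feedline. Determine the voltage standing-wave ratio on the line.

VSWR ≈ 5.67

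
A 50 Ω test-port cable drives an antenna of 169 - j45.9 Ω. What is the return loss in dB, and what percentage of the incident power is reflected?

RL ≈ 4.88 dB; 32.5% of incident power reflected

Γ = (119 − j45.9)/(219 − j45.9), |Γ| = 0.57
RL = −20·log₁₀(0.57) = 4.88 dB
P_refl/P_inc = |Γ|² = 0.325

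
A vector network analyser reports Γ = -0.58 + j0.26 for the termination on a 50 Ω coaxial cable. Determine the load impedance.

Z_L = Z_0·(1 + Γ)/(1 − Γ) = 50·(0.42 + j0.26)/(1.58 − j0.26)

Z_L ≈ 11.6 + j10.1 Ω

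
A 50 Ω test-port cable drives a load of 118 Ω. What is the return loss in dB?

RL ≈ 7.86 dB

Γ = (118 − 50)/(118 + 50) = 0.405
RL = −20·log₁₀|Γ| = −20·log₁₀(0.405)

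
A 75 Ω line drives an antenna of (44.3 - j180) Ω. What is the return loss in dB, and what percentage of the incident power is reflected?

Γ = (-30.7 − j180)/(119.3 − j180), |Γ| = 0.846
RL = −20·log₁₀(0.846) = 1.46 dB
P_refl/P_inc = |Γ|² = 0.715

RL ≈ 1.46 dB; 71.5% of incident power reflected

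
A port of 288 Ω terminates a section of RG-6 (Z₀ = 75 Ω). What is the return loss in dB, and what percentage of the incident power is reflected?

Γ = (288 − 75)/(288 + 75) = 0.587
RL = −20·log₁₀(0.587) = 4.63 dB
P_refl/P_inc = |Γ|² = 0.344

RL ≈ 4.63 dB; 34.4% of incident power reflected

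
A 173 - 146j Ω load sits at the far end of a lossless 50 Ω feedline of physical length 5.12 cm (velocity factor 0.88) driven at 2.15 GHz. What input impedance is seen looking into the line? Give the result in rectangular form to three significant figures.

Z_in ≈ 52.1 + j105 Ω

λ = v/f = 0.88·c / 2.15 GHz = 0.123 m
βl = 2π·l/λ = 2π × 0.417 = 150°
tan(βl) = tan(150°) = -0.575
Z_in = Z_0·(Z_L + jZ_0·tanβl)/(Z_0 + jZ_L·tanβl)
     = 50·(173 − j175)/(-33.9 − j99.4)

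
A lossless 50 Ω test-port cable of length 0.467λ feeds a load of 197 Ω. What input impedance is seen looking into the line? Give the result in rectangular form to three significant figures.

βl = 2π × 0.467 = 168°
tan(βl) = tan(168°) = -0.21
Z_in = Z_0·(Z_L + jZ_0·tanβl)/(Z_0 + jZ_L·tanβl)
     = 50·(197 − j10.5)/(50 − j41.4)

Z_in ≈ 122 + j90.6 Ω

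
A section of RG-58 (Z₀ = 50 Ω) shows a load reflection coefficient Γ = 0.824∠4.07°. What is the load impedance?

Z_L ≈ 457 + j166 Ω

Z_L = Z_0·(1 + Γ)/(1 − Γ) = 50·(1.82 + j0.0585)/(0.178 − j0.0585)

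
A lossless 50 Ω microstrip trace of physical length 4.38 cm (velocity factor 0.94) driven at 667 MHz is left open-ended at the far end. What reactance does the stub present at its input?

λ = v/f = 0.94·c / 667 MHz = 0.423 m
βl = 2π·l/λ = 2π × 0.104 = 37.3°
tan(βl) = 0.762
For an open-ended stub, Z_in = −jZ_0·cot(βl) = −jZ_0/tan(βl)

X_in ≈ -65.6 Ω (capacitive)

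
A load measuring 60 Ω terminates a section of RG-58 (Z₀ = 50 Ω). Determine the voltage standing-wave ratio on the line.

Γ = (60 − 50)/(60 + 50) = 0.0909
VSWR = (1 + 0.0909)/(1 − 0.0909)

VSWR ≈ 1.2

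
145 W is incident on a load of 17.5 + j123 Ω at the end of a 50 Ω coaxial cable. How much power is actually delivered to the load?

|Γ| = |(-32.5 + j123)/(67.5 + j123)| = 0.907
|Γ|² = 0.822
P_refl = |Γ|²·P_inc = 119 W, P_del = (1 − |Γ|²)·P_inc = 25.8 W

P_delivered ≈ 25.8 W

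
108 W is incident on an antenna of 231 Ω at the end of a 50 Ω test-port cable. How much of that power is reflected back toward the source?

Γ = (231 − 50)/(231 + 50) = 0.644
|Γ|² = 0.415
P_refl = |Γ|²·P_inc = 44.8 W, P_del = (1 − |Γ|²)·P_inc = 63.2 W

P_reflected ≈ 44.8 W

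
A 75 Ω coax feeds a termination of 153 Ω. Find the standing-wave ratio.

VSWR ≈ 2.04

For a purely resistive load, VSWR = R_L/Z_0 or Z_0/R_L (whichever > 1) = 153/75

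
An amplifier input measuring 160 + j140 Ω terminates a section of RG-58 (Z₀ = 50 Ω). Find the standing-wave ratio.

VSWR ≈ 5.79

Γ = (Z_L − Z_0)/(Z_L + Z_0) = (110 + j140)/(210 + j140)
|Γ| = 178/252 = 0.705
VSWR = (1 + |Γ|)/(1 − |Γ|) = 1.71/0.295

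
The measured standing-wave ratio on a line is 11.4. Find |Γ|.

|Γ| = (S − 1)/(S + 1) = (11.4 − 1)/(11.4 + 1) = 10.4/12.4

|Γ| ≈ 0.839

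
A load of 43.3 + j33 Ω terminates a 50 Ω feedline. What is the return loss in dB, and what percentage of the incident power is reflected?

RL ≈ 9.36 dB; 11.6% of incident power reflected

Γ = (-6.7 + j33)/(93.3 + j33), |Γ| = 0.34
RL = −20·log₁₀(0.34) = 9.36 dB
P_refl/P_inc = |Γ|² = 0.116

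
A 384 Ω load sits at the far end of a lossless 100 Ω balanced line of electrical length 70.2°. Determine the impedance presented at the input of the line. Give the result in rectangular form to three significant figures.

Z_in ≈ 29.2 − j33.3 Ω

tan(βl) = tan(70.2°) = 2.78
Z_in = Z_0·(Z_L + jZ_0·tanβl)/(Z_0 + jZ_L·tanβl)
     = 100·(384 + j278)/(100 + j1070)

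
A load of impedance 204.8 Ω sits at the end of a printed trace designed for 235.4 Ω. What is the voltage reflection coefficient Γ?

Γ = -0.0695

Γ = (Z_L − Z_0)/(Z_L + Z_0) = (204.8 − 235.4)/(204.8 + 235.4) = -30.6/440.2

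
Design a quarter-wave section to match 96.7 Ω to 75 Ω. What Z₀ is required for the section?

Z_qwt ≈ 85.2 Ω

Z_qwt = √(Z_0·R_L) = √(75 × 96.7) = √7252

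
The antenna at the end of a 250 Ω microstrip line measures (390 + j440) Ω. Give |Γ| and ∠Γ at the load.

Γ = (Z_L − Z_0)/(Z_L + Z_0) = (140 + j440)/(640 + j440)
|Γ| = 462/777 = 0.595

Γ ≈ 0.595 ∠ 37.8°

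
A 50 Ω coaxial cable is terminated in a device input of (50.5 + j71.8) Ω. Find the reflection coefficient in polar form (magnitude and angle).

Γ ≈ 0.581 ∠ 54.1°

Γ = (Z_L − Z_0)/(Z_L + Z_0) = (0.5 + j71.8)/(100.5 + j71.8)
|Γ| = 71.8/124 = 0.581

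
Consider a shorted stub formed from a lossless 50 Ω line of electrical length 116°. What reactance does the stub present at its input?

tan(βl) = -2.05
For a shorted stub, Z_in = jZ_0·tan(βl)

X_in ≈ -103 Ω (capacitive)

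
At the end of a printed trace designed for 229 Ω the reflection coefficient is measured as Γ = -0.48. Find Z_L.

Z_L ≈ 80.5 Ω

Z_L = Z_0·(1 + Γ)/(1 − Γ) = 229·(0.52)/(1.48)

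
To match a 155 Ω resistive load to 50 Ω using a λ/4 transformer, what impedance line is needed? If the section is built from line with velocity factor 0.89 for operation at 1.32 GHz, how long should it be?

Z_qwt ≈ 88 Ω; length ≈ 5.06 cm

Z_qwt = √(Z_0·R_L) = √(50 × 155) = √7750
λ = 0.89·c/f = 0.202 m, so l = λ/4 = 0.0506 m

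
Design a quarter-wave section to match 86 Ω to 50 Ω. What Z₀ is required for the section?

Z_qwt ≈ 65.6 Ω

Z_qwt = √(Z_0·R_L) = √(50 × 86) = √4300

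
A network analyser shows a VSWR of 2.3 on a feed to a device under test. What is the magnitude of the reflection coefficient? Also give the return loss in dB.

|Γ| ≈ 0.394; return loss ≈ 8.09 dB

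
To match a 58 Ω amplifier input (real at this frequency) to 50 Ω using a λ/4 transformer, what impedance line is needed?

Z_qwt ≈ 53.9 Ω

Z_qwt = √(Z_0·R_L) = √(50 × 58) = √2900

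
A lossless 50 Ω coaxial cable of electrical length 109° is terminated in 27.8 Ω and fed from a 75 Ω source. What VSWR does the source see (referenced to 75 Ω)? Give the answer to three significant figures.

tan(βl) = -2.9
Z_in = Z_0·(Z_L + jZ_0·tanβl)/(Z_0 + jZ_L·tanβl) = 72.7 − j27.8 Ω
Γ_s = (Z_in − Z_s)/(Z_in + Z_s) = (-2.29 − j27.8)/(148 − j27.8), |Γ_s| = 0.186
VSWR = (1 + |Γ_s|)/(1 − |Γ_s|)

VSWR ≈ 1.46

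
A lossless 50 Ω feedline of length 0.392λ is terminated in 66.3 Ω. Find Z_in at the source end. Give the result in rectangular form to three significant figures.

Z_in ≈ 51 + j14.3 Ω

βl = 2π × 0.392 = 141°
tan(βl) = tan(141°) = -0.806
Z_in = Z_0·(Z_L + jZ_0·tanβl)/(Z_0 + jZ_L·tanβl)
     = 50·(66.3 − j40.3)/(50 − j53.5)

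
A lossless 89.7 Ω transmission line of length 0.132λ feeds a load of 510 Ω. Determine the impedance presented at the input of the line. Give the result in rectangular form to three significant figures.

βl = 2π × 0.132 = 47.5°
tan(βl) = tan(47.5°) = 1.09
Z_in = Z_0·(Z_L + jZ_0·tanβl)/(Z_0 + jZ_L·tanβl)
     = 89.7·(510 + j98)/(89.7 + j557)

Z_in ≈ 28.3 − j77.6 Ω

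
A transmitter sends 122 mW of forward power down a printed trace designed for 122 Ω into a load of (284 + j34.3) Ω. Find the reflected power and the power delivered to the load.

P_reflected ≈ 20.2 mW; P_delivered ≈ 102 mW

|Γ| = |(162 + j34.3)/(406 + j34.3)| = 0.406
|Γ|² = 0.165
P_refl = |Γ|²·P_inc = 20.2 mW, P_del = (1 − |Γ|²)·P_inc = 102 mW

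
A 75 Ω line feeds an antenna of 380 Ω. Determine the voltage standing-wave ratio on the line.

VSWR ≈ 5.07

For a purely resistive load, VSWR = R_L/Z_0 or Z_0/R_L (whichever > 1) = 380/75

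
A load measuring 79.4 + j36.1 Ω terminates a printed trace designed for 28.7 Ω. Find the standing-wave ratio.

Γ = (Z_L − Z_0)/(Z_L + Z_0) = (50.7 + j36.1)/(108.1 + j36.1)
|Γ| = 62.2/114 = 0.546
VSWR = (1 + |Γ|)/(1 − |Γ|) = 1.55/0.454

VSWR ≈ 3.41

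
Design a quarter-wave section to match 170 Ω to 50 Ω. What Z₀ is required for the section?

Z_qwt ≈ 92.2 Ω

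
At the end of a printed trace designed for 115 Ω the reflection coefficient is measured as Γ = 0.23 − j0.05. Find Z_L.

Z_L = Z_0·(1 + Γ)/(1 − Γ) = 115·(1.23 − j0.05)/(0.77 + j0.05)

Z_L ≈ 182 − j19.3 Ω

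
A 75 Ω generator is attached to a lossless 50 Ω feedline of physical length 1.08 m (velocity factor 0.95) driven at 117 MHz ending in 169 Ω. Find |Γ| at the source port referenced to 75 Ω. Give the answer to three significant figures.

|Γ| ≈ 0.449

λ = v/f = 0.95·c / 117 MHz = 2.44 m
βl = 2π·l/λ = 2π × 0.443 = 160°
tan(βl) = -0.372
Z_in = Z_0·(Z_L + jZ_0·tanβl)/(Z_0 + jZ_L·tanβl) = 74.6 + j75.1 Ω
Γ_s = (Z_in − Z_s)/(Z_in + Z_s) = (-0.389 + j75.1)/(150 + j75.1), |Γ_s| = 0.449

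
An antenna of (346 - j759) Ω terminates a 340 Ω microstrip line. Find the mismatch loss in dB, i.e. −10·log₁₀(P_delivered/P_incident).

mismatch loss ≈ 3.47 dB

Γ = (6 − j759)/(686 − j759), |Γ| = 0.742
|Γ|² = 0.55, so P_del/P_inc = 1 − |Γ|² = 0.45
ML = −10·log₁₀(1 − |Γ|²)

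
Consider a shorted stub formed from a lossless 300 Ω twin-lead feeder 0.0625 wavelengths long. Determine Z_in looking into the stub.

βl = 2π × 0.0625 = 22.5°
tan(βl) = 0.414
For a shorted stub, Z_in = jZ_0·tan(βl)

Z_in ≈ +j124 Ω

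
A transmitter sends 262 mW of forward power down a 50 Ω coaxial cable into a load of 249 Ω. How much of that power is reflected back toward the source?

P_reflected ≈ 116 mW

Γ = (249 − 50)/(249 + 50) = 0.666
|Γ|² = 0.443
P_refl = |Γ|²·P_inc = 116 mW, P_del = (1 − |Γ|²)·P_inc = 146 mW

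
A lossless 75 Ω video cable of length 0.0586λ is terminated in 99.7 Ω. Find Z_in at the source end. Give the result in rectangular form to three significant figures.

βl = 2π × 0.0586 = 21.1°
tan(βl) = tan(21.1°) = 0.386
Z_in = Z_0·(Z_L + jZ_0·tanβl)/(Z_0 + jZ_L·tanβl)
     = 75·(99.7 + j28.9)/(75 + j38.5)

Z_in ≈ 90.7 − j17.6 Ω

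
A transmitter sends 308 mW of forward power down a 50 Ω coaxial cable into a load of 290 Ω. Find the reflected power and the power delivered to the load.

Γ = (290 − 50)/(290 + 50) = 0.706
|Γ|² = 0.498
P_refl = |Γ|²·P_inc = 153 mW, P_del = (1 − |Γ|²)·P_inc = 155 mW

P_reflected ≈ 153 mW; P_delivered ≈ 155 mW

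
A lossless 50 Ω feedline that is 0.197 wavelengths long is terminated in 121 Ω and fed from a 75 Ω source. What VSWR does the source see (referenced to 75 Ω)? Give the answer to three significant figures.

VSWR ≈ 3.44

βl = 2π × 0.197 = 70.9°
tan(βl) = 2.89
Z_in = Z_0·(Z_L + jZ_0·tanβl)/(Z_0 + jZ_L·tanβl) = 22.7 − j14.1 Ω
Γ_s = (Z_in − Z_s)/(Z_in + Z_s) = (-52.3 − j14.1)/(97.7 − j14.1), |Γ_s| = 0.549
VSWR = (1 + |Γ_s|)/(1 − |Γ_s|)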